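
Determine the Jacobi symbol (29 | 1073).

Reciprocity: 29 ≡ 1 and 1073 ≡ 1 (mod 4), so (29/1073) = +(1073/29).
Reduce top mod 29: now compute (0/29).
Top reduces to 0: gcd > 1, so the symbol is 0.

0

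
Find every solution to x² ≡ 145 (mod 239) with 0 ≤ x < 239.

63, 176

Since 239 ≡ 3 (mod 4), a square root of 145 is 145^((239+1)/4) = 145^60 mod 239.
Repeated squaring: 145^2≡232, 145^4≡49, 145^8≡11, 145^16≡121, 145^32≡62 (mod 239).
145^60 = 145^(32+16+8+4) ≡ 176 (mod 239).
Check: 176² = 30976 ≡ 145 (mod 239). The two roots are 63 and 176.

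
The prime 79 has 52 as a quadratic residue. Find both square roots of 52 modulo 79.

17, 62

Since 79 ≡ 3 (mod 4), a square root of 52 is 52^((79+1)/4) = 52^20 mod 79.
Repeated squaring: 52^2≡18, 52^4≡8, 52^8≡64, 52^16≡67 (mod 79).
52^20 = 52^(16+4) ≡ 62 (mod 79).
Check: 62² = 3844 ≡ 52 (mod 79). The two roots are 17 and 62.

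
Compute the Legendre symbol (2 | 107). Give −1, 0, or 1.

Pull out 2: since 107 ≡ 3 (mod 8), (2/107) = -1.
Reached (1/107) = 1. Collecting the sign flips along the way, the symbol is -1.

-1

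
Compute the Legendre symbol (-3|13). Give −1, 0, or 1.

1

First reduce: -3 ≡ 10 (mod 13).
Pull out 2: since 13 ≡ 5 (mod 8), (2/13) = -1.
Reciprocity: 5 ≡ 1 and 13 ≡ 1 (mod 4), so (5/13) = +(13/5).
Reduce top mod 5: now compute (3/5).
Reciprocity: 3 ≡ 3 and 5 ≡ 1 (mod 4), so (3/5) = +(5/3).
Reduce top mod 3: now compute (2/3).
Pull out 2: since 3 ≡ 3 (mod 8), (2/3) = -1.
Reached (1/3) = 1. Collecting the sign flips along the way, the symbol is +1.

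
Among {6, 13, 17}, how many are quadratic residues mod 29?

2

(6/29) = +1 → QR.
(13/29) = +1 → QR.
(17/29) = -1 → non-residue.
Total quadratic residues among the 3: 2.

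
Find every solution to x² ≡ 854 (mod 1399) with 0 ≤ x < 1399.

568, 831

Since 1399 ≡ 3 (mod 4), a square root of 854 is 854^((1399+1)/4) = 854^350 mod 1399.
Repeated squaring: 854^2≡437, 854^4≡705, 854^8≡380, 854^16≡303, 854^32≡874, 854^64≡22, 854^128≡484, 854^256≡623 (mod 1399).
854^350 = 854^(256+64+16+8+4+2) ≡ 831 (mod 1399).
Check: 831² = 690561 ≡ 854 (mod 1399). The two roots are 568 and 831.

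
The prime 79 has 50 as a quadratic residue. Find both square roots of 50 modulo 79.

Since 79 ≡ 3 (mod 4), a square root of 50 is 50^((79+1)/4) = 50^20 mod 79.
Repeated squaring: 50^2≡51, 50^4≡73, 50^8≡36, 50^16≡32 (mod 79).
50^20 = 50^(16+4) ≡ 45 (mod 79).
Check: 45² = 2025 ≡ 50 (mod 79). The two roots are 34 and 45.

34, 45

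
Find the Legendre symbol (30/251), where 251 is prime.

-1

Euler's criterion: (30/251) ≡ 30^125 (mod 251).
30^2 ≡ 147 (mod 251)
30^4 ≡ 23 (mod 251)
30^8 ≡ 27 (mod 251)
30^16 ≡ 227 (mod 251)
30^32 ≡ 74 (mod 251)
30^64 ≡ 205 (mod 251)
30^125 = 30^(64+32+16+8+4+1) ≡ 250 (mod 251).
Result is 250 ≡ −1, so (30/251) = −1.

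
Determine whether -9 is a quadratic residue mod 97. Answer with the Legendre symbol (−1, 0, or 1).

Euler's criterion: (-9/97) ≡ 88^48 (mod 97).
88^2 ≡ 81 (mod 97)
88^4 ≡ 62 (mod 97)
88^8 ≡ 61 (mod 97)
88^16 ≡ 35 (mod 97)
88^32 ≡ 61 (mod 97)
88^48 = 88^(32+16) ≡ 1 (mod 97).
Result is 1, so (-9/97) = 1.

1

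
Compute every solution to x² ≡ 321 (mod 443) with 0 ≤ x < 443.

207, 236

Since 443 ≡ 3 (mod 4), a square root of 321 is 321^((443+1)/4) = 321^111 mod 443.
Repeated squaring: 321^2≡265, 321^4≡231, 321^8≡201, 321^16≡88, 321^32≡213, 321^64≡183 (mod 443).
321^111 = 321^(64+32+8+4+2+1) ≡ 236 (mod 443).
Check: 236² = 55696 ≡ 321 (mod 443). The two roots are 207 and 236.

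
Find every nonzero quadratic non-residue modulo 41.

Square k = 1,…,20 (k and 41−k give the same square):
1²=1, 2²=4, 3²=9, 4²=16, 5²=25, 6²=36, 7²≡8, 8²≡23, 9²≡40, 10²≡18, 11²≡39, 12²≡21, 13²≡5, 14²≡32, 15²≡20, 16²≡10, 17²≡2, 18²≡37, 19²≡33, 20²≡31 (mod 41).
The residues are {1, 2, 4, 5, 8, 9, 10, 16, 18, 20, 21, 23, 25, 31, 32, 33, 36, 37, 39, 40}; the non-residues are the remaining 20 nonzero classes.

3, 6, 7, 11, 12, 13, 14, 15, 17, 19, 22, 24, 26, 27, 28, 29, 30, 34, 35, 38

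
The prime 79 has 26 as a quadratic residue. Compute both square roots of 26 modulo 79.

Since 79 ≡ 3 (mod 4), a square root of 26 is 26^((79+1)/4) = 26^20 mod 79.
Repeated squaring: 26^2≡44, 26^4≡40, 26^8≡20, 26^16≡5 (mod 79).
26^20 = 26^(16+4) ≡ 42 (mod 79).
Check: 42² = 1764 ≡ 26 (mod 79). The two roots are 37 and 42.

37, 42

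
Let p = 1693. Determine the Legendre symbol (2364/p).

-1

First reduce: 2364 ≡ 671 (mod 1693).
Reciprocity: 671 ≡ 3 and 1693 ≡ 1 (mod 4), so (671/1693) = +(1693/671).
Reduce top mod 671: now compute (351/671).
Reciprocity: 351 ≡ 3 and 671 ≡ 3 (mod 4), so (351/671) = −(671/351).
Reduce top mod 351: now compute (320/351).
Pull out 2^6: since 351 ≡ 7 (mod 8), (2/351) = +1, so (2/351)^6 = +1.
Reciprocity: 5 ≡ 1 and 351 ≡ 3 (mod 4), so (5/351) = +(351/5).
Reduce top mod 5: now compute (1/5).
Reached (1/5) = 1. Collecting the sign flips along the way, the symbol is -1.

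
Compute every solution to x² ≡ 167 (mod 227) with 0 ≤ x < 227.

Since 227 ≡ 3 (mod 4), a square root of 167 is 167^((227+1)/4) = 167^57 mod 227.
Repeated squaring: 167^2≡195, 167^4≡116, 167^8≡63, 167^16≡110, 167^32≡69 (mod 227).
167^57 = 167^(32+16+8+1) ≡ 103 (mod 227).
Check: 103² = 10609 ≡ 167 (mod 227). The two roots are 103 and 124.

103, 124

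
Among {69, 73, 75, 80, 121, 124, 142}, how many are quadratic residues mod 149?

6

(69/149) = +1 → QR.
(73/149) = +1 → QR.
(75/149) = -1 → non-residue.
(80/149) = +1 → QR.
(121/149) = +1 → QR.
(124/149) = +1 → QR.
(142/149) = +1 → QR.
Total quadratic residues among the 7: 6.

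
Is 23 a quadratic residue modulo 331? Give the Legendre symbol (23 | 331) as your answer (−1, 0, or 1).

Reciprocity: 23 ≡ 3 and 331 ≡ 3 (mod 4), so (23/331) = −(331/23).
Reduce top mod 23: now compute (9/23).
Reciprocity: 9 ≡ 1 and 23 ≡ 3 (mod 4), so (9/23) = +(23/9).
Reduce top mod 9: now compute (5/9).
Reciprocity: 5 ≡ 1 and 9 ≡ 1 (mod 4), so (5/9) = +(9/5).
Reduce top mod 5: now compute (4/5).
Pull out 2^2: since 5 ≡ 5 (mod 8), (2/5) = -1, so (2/5)^2 = +1.
Reached (1/5) = 1. Collecting the sign flips along the way, the symbol is -1.

-1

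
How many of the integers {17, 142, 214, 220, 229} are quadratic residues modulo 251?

(17/251) = +1 → QR.
(142/251) = +1 → QR.
(214/251) = +1 → QR.
(220/251) = -1 → non-residue.
(229/251) = -1 → non-residue.
Total quadratic residues among the 5: 3.

3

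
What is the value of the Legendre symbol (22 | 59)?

Euler's criterion: (22/59) ≡ 22^29 (mod 59).
22^2 ≡ 12 (mod 59)
22^4 ≡ 26 (mod 59)
22^8 ≡ 27 (mod 59)
22^16 ≡ 21 (mod 59)
22^29 = 22^(16+8+4+1) ≡ 1 (mod 59).
Result is 1, so (22/59) = 1.

1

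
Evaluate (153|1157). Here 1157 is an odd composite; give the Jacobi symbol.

Reciprocity: 153 ≡ 1 and 1157 ≡ 1 (mod 4), so (153/1157) = +(1157/153).
Reduce top mod 153: now compute (86/153).
Pull out 2: since 153 ≡ 1 (mod 8), (2/153) = +1.
Reciprocity: 43 ≡ 3 and 153 ≡ 1 (mod 4), so (43/153) = +(153/43).
Reduce top mod 43: now compute (24/43).
Pull out 2^3: since 43 ≡ 3 (mod 8), (2/43) = -1, so (2/43)^3 = -1.
Reciprocity: 3 ≡ 3 and 43 ≡ 3 (mod 4), so (3/43) = −(43/3).
Reduce top mod 3: now compute (1/3).
Reached (1/3) = 1. Collecting the sign flips along the way, the symbol is +1.

1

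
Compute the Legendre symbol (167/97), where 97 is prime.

Euler's criterion: (167/97) ≡ 70^48 (mod 97).
70^2 ≡ 50 (mod 97)
70^4 ≡ 75 (mod 97)
70^8 ≡ 96 (mod 97)
70^16 ≡ 1 (mod 97)
70^32 ≡ 1 (mod 97)
70^48 = 70^(32+16) ≡ 1 (mod 97).
Result is 1, so (167/97) = 1.

1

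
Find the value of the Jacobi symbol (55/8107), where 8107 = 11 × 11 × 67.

Reciprocity: 55 ≡ 3 and 8107 ≡ 3 (mod 4), so (55/8107) = −(8107/55).
Reduce top mod 55: now compute (22/55).
Pull out 2: since 55 ≡ 7 (mod 8), (2/55) = +1.
Reciprocity: 11 ≡ 3 and 55 ≡ 3 (mod 4), so (11/55) = −(55/11).
Reduce top mod 11: now compute (0/11).
Top reduces to 0: gcd > 1, so the symbol is 0.

0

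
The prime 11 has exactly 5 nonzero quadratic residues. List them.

Square k = 1,…,5 (k and 11−k give the same square):
1²=1, 2²=4, 3²=9, 4²≡5, 5²≡3 (mod 11).
So the quadratic residues mod 11 are {1, 3, 4, 5, 9}.

1, 3, 4, 5, 9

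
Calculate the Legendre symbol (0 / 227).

Top reduces to 0: gcd > 1, so the symbol is 0.

0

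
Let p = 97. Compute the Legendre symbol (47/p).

1

Reciprocity: 47 ≡ 3 and 97 ≡ 1 (mod 4), so (47/97) = +(97/47).
Reduce top mod 47: now compute (3/47).
Reciprocity: 3 ≡ 3 and 47 ≡ 3 (mod 4), so (3/47) = −(47/3).
Reduce top mod 3: now compute (2/3).
Pull out 2: since 3 ≡ 3 (mod 8), (2/3) = -1.
Reached (1/3) = 1. Collecting the sign flips along the way, the symbol is +1.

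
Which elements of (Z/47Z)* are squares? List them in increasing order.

Square k = 1,…,23 (k and 47−k give the same square):
1²=1, 2²=4, 3²=9, 4²=16, 5²=25, 6²=36, 7²≡2, 8²≡17, 9²≡34, 10²≡6, 11²≡27, 12²≡3, 13²≡28, 14²≡8, 15²≡37, 16²≡21, 17²≡7, 18²≡42, 19²≡32, 20²≡24, 21²≡18, 22²≡14, 23²≡12 (mod 47).
So the quadratic residues mod 47 are {1, 2, 3, 4, 6, 7, 8, 9, 12, 14, 16, 17, 18, 21, 24, 25, 27, 28, 32, 34, 36, 37, 42}.

1, 2, 3, 4, 6, 7, 8, 9, 12, 14, 16, 17, 18, 21, 24, 25, 27, 28, 32, 34, 36, 37, 42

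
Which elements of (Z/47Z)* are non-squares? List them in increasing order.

5,10,11,13,15,19,20,22,23,26,29,30,31,33,35,38,39,40,41,43,44,45,46

Square k = 1,…,23 (k and 47−k give the same square):
1²=1, 2²=4, 3²=9, 4²=16, 5²=25, 6²=36, 7²≡2, 8²≡17, 9²≡34, 10²≡6, 11²≡27, 12²≡3, 13²≡28, 14²≡8, 15²≡37, 16²≡21, 17²≡7, 18²≡42, 19²≡32, 20²≡24, 21²≡18, 22²≡14, 23²≡12 (mod 47).
The residues are {1, 2, 3, 4, 6, 7, 8, 9, 12, 14, 16, 17, 18, 21, 24, 25, 27, 28, 32, 34, 36, 37, 42}; the non-residues are the remaining 23 nonzero classes.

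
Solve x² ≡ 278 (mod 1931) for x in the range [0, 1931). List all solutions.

47, 1884

Since 1931 ≡ 3 (mod 4), a square root of 278 is 278^((1931+1)/4) = 278^483 mod 1931.
Repeated squaring: 278^2≡44, 278^4≡5, 278^8≡25, 278^16≡625, 278^32≡563, 278^64≡285, 278^128≡123, 278^256≡1612 (mod 1931).
278^483 = 278^(256+128+64+32+2+1) ≡ 1884 (mod 1931).
Check: 1884² = 3549456 ≡ 278 (mod 1931). The two roots are 47 and 1884.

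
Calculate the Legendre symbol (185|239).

Reciprocity: 185 ≡ 1 and 239 ≡ 3 (mod 4), so (185/239) = +(239/185).
Reduce top mod 185: now compute (54/185).
Pull out 2: since 185 ≡ 1 (mod 8), (2/185) = +1.
Reciprocity: 27 ≡ 3 and 185 ≡ 1 (mod 4), so (27/185) = +(185/27).
Reduce top mod 27: now compute (23/27).
Reciprocity: 23 ≡ 3 and 27 ≡ 3 (mod 4), so (23/27) = −(27/23).
Reduce top mod 23: now compute (4/23).
Pull out 2^2: since 23 ≡ 7 (mod 8), (2/23) = +1, so (2/23)^2 = +1.
Reached (1/23) = 1. Collecting the sign flips along the way, the symbol is -1.

-1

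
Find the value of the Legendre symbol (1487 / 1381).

1

First reduce: 1487 ≡ 106 (mod 1381).
Pull out 2: since 1381 ≡ 5 (mod 8), (2/1381) = -1.
Reciprocity: 53 ≡ 1 and 1381 ≡ 1 (mod 4), so (53/1381) = +(1381/53).
Reduce top mod 53: now compute (3/53).
Reciprocity: 3 ≡ 3 and 53 ≡ 1 (mod 4), so (3/53) = +(53/3).
Reduce top mod 3: now compute (2/3).
Pull out 2: since 3 ≡ 3 (mod 8), (2/3) = -1.
Reached (1/3) = 1. Collecting the sign flips along the way, the symbol is +1.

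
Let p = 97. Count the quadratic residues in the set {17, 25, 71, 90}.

1

(17/97) = -1 → non-residue.
(25/97) = +1 → QR.
(71/97) = -1 → non-residue.
(90/97) = -1 → non-residue.
Total quadratic residues among the 4: 1.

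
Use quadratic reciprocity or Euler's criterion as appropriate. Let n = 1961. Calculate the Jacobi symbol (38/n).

Pull out 2: since 1961 ≡ 1 (mod 8), (2/1961) = +1.
Reciprocity: 19 ≡ 3 and 1961 ≡ 1 (mod 4), so (19/1961) = +(1961/19).
Reduce top mod 19: now compute (4/19).
Pull out 2^2: since 19 ≡ 3 (mod 8), (2/19) = -1, so (2/19)^2 = +1.
Reached (1/19) = 1. Collecting the sign flips along the way, the symbol is +1.

1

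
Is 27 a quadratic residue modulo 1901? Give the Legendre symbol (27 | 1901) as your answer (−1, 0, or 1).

Reciprocity: 27 ≡ 3 and 1901 ≡ 1 (mod 4), so (27/1901) = +(1901/27).
Reduce top mod 27: now compute (11/27).
Reciprocity: 11 ≡ 3 and 27 ≡ 3 (mod 4), so (11/27) = −(27/11).
Reduce top mod 11: now compute (5/11).
Reciprocity: 5 ≡ 1 and 11 ≡ 3 (mod 4), so (5/11) = +(11/5).
Reduce top mod 5: now compute (1/5).
Reached (1/5) = 1. Collecting the sign flips along the way, the symbol is -1.

-1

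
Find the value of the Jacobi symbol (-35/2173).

First reduce: -35 ≡ 2138 (mod 2173).
Pull out 2: since 2173 ≡ 5 (mod 8), (2/2173) = -1.
Reciprocity: 1069 ≡ 1 and 2173 ≡ 1 (mod 4), so (1069/2173) = +(2173/1069).
Reduce top mod 1069: now compute (35/1069).
Reciprocity: 35 ≡ 3 and 1069 ≡ 1 (mod 4), so (35/1069) = +(1069/35).
Reduce top mod 35: now compute (19/35).
Reciprocity: 19 ≡ 3 and 35 ≡ 3 (mod 4), so (19/35) = −(35/19).
Reduce top mod 19: now compute (16/19).
Pull out 2^4: since 19 ≡ 3 (mod 8), (2/19) = -1, so (2/19)^4 = +1.
Reached (1/19) = 1. Collecting the sign flips along the way, the symbol is +1.

1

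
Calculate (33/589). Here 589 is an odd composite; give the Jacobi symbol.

Reciprocity: 33 ≡ 1 and 589 ≡ 1 (mod 4), so (33/589) = +(589/33).
Reduce top mod 33: now compute (28/33).
Pull out 2^2: since 33 ≡ 1 (mod 8), (2/33) = +1, so (2/33)^2 = +1.
Reciprocity: 7 ≡ 3 and 33 ≡ 1 (mod 4), so (7/33) = +(33/7).
Reduce top mod 7: now compute (5/7).
Reciprocity: 5 ≡ 1 and 7 ≡ 3 (mod 4), so (5/7) = +(7/5).
Reduce top mod 5: now compute (2/5).
Pull out 2: since 5 ≡ 5 (mod 8), (2/5) = -1.
Reached (1/5) = 1. Collecting the sign flips along the way, the symbol is -1.

-1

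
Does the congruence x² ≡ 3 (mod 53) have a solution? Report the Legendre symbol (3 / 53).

Reciprocity: 3 ≡ 3 and 53 ≡ 1 (mod 4), so (3/53) = +(53/3).
Reduce top mod 3: now compute (2/3).
Pull out 2: since 3 ≡ 3 (mod 8), (2/3) = -1.
Reached (1/3) = 1. Collecting the sign flips along the way, the symbol is -1.

-1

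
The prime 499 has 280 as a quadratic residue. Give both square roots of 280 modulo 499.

168, 331

Since 499 ≡ 3 (mod 4), a square root of 280 is 280^((499+1)/4) = 280^125 mod 499.
Repeated squaring: 280^2≡57, 280^4≡255, 280^8≡155, 280^16≡73, 280^32≡339, 280^64≡151 (mod 499).
280^125 = 280^(64+32+16+8+4+1) ≡ 331 (mod 499).
Check: 331² = 109561 ≡ 280 (mod 499). The two roots are 168 and 331.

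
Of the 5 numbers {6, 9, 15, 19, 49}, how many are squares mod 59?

(6/59) = -1 → non-residue.
(9/59) = +1 → QR.
(15/59) = +1 → QR.
(19/59) = +1 → QR.
(49/59) = +1 → QR.
Total quadratic residues among the 5: 4.

4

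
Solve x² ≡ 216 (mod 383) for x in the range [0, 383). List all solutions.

95, 288

Since 383 ≡ 3 (mod 4), a square root of 216 is 216^((383+1)/4) = 216^96 mod 383.
Repeated squaring: 216^2≡313, 216^4≡304, 216^8≡113, 216^16≡130, 216^32≡48, 216^64≡6 (mod 383).
216^96 = 216^(64+32) ≡ 288 (mod 383).
Check: 288² = 82944 ≡ 216 (mod 383). The two roots are 95 and 288.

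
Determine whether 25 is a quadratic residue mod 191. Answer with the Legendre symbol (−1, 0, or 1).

Reciprocity: 25 ≡ 1 and 191 ≡ 3 (mod 4), so (25/191) = +(191/25).
Reduce top mod 25: now compute (16/25).
Pull out 2^4: since 25 ≡ 1 (mod 8), (2/25) = +1, so (2/25)^4 = +1.
Reached (1/25) = 1. Collecting the sign flips along the way, the symbol is +1.

1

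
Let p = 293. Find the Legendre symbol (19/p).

Euler's criterion: (19/293) ≡ 19^146 (mod 293).
19^2 ≡ 68 (mod 293)
19^4 ≡ 229 (mod 293)
19^8 ≡ 287 (mod 293)
19^16 ≡ 36 (mod 293)
19^32 ≡ 124 (mod 293)
19^64 ≡ 140 (mod 293)
19^128 ≡ 262 (mod 293)
19^146 = 19^(128+16+2) ≡ 292 (mod 293).
Result is 292 ≡ −1, so (19/293) = −1.

-1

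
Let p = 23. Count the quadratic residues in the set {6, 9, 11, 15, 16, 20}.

3

(6/23) = +1 → QR.
(9/23) = +1 → QR.
(11/23) = -1 → non-residue.
(15/23) = -1 → non-residue.
(16/23) = +1 → QR.
(20/23) = -1 → non-residue.
Total quadratic residues among the 6: 3.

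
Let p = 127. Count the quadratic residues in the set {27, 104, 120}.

(27/127) = -1 → non-residue.
(104/127) = +1 → QR.
(120/127) = +1 → QR.
Total quadratic residues among the 3: 2.

2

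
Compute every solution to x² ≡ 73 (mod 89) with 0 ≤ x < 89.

89 ≡ 1 (mod 4), so we find a root by search.
Trying successive values, 42² = 1764 ≡ 73 (mod 89). The other root is 89 − 42 = 47.

42, 47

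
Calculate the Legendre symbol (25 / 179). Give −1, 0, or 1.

1

Reciprocity: 25 ≡ 1 and 179 ≡ 3 (mod 4), so (25/179) = +(179/25).
Reduce top mod 25: now compute (4/25).
Pull out 2^2: since 25 ≡ 1 (mod 8), (2/25) = +1, so (2/25)^2 = +1.
Reached (1/25) = 1. Collecting the sign flips along the way, the symbol is +1.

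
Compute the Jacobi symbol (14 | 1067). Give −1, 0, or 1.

-1

Pull out 2: since 1067 ≡ 3 (mod 8), (2/1067) = -1.
Reciprocity: 7 ≡ 3 and 1067 ≡ 3 (mod 4), so (7/1067) = −(1067/7).
Reduce top mod 7: now compute (3/7).
Reciprocity: 3 ≡ 3 and 7 ≡ 3 (mod 4), so (3/7) = −(7/3).
Reduce top mod 3: now compute (1/3).
Reached (1/3) = 1. Collecting the sign flips along the way, the symbol is -1.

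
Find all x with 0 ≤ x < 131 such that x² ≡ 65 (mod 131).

Since 131 ≡ 3 (mod 4), a square root of 65 is 65^((131+1)/4) = 65^33 mod 131.
Repeated squaring: 65^2≡33, 65^4≡41, 65^8≡109, 65^16≡91, 65^32≡28 (mod 131).
65^33 = 65^(32+1) ≡ 117 (mod 131).
Check: 117² = 13689 ≡ 65 (mod 131). The two roots are 14 and 117.

14, 117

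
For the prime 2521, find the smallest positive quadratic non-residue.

(2/2521) = +1, so 2 is a residue.
(3/2521) = +1, so 3 is a residue.
(4/2521) = +1, so 4 is a residue.
(5/2521) = +1, so 5 is a residue.
(6/2521) = +1, so 6 is a residue.
(7/2521) = +1, so 7 is a residue.
(8/2521) = +1, so 8 is a residue.
(9/2521) = +1, so 9 is a residue.
(10/2521) = +1, so 10 is a residue.
(11/2521) = −1, so 11 is the smallest positive non-residue mod 2521.

11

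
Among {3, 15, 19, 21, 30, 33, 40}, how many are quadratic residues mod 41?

3

(3/41) = -1 → non-residue.
(15/41) = -1 → non-residue.
(19/41) = -1 → non-residue.
(21/41) = +1 → QR.
(30/41) = -1 → non-residue.
(33/41) = +1 → QR.
(40/41) = +1 → QR.
Total quadratic residues among the 7: 3.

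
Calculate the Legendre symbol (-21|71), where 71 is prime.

First reduce: -21 ≡ 50 (mod 71).
Pull out 2: since 71 ≡ 7 (mod 8), (2/71) = +1.
Reciprocity: 25 ≡ 1 and 71 ≡ 3 (mod 4), so (25/71) = +(71/25).
Reduce top mod 25: now compute (21/25).
Reciprocity: 21 ≡ 1 and 25 ≡ 1 (mod 4), so (21/25) = +(25/21).
Reduce top mod 21: now compute (4/21).
Pull out 2^2: since 21 ≡ 5 (mod 8), (2/21) = -1, so (2/21)^2 = +1.
Reached (1/21) = 1. Collecting the sign flips along the way, the symbol is +1.

1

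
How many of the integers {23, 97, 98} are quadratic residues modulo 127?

1

(23/127) = -1 → non-residue.
(97/127) = -1 → non-residue.
(98/127) = +1 → QR.
Total quadratic residues among the 3: 1.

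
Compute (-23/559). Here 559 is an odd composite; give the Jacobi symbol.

First reduce: -23 ≡ 536 (mod 559).
Pull out 2^3: since 559 ≡ 7 (mod 8), (2/559) = +1, so (2/559)^3 = +1.
Reciprocity: 67 ≡ 3 and 559 ≡ 3 (mod 4), so (67/559) = −(559/67).
Reduce top mod 67: now compute (23/67).
Reciprocity: 23 ≡ 3 and 67 ≡ 3 (mod 4), so (23/67) = −(67/23).
Reduce top mod 23: now compute (21/23).
Reciprocity: 21 ≡ 1 and 23 ≡ 3 (mod 4), so (21/23) = +(23/21).
Reduce top mod 21: now compute (2/21).
Pull out 2: since 21 ≡ 5 (mod 8), (2/21) = -1.
Reached (1/21) = 1. Collecting the sign flips along the way, the symbol is -1.

-1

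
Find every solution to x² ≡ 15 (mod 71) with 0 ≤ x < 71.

Since 71 ≡ 3 (mod 4), a square root of 15 is 15^((71+1)/4) = 15^18 mod 71.
Repeated squaring: 15^2≡12, 15^4≡2, 15^8≡4, 15^16≡16 (mod 71).
15^18 = 15^(16+2) ≡ 50 (mod 71).
Check: 50² = 2500 ≡ 15 (mod 71). The two roots are 21 and 50.

21, 50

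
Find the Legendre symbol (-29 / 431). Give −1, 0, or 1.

-1

First reduce: -29 ≡ 402 (mod 431).
Pull out 2: since 431 ≡ 7 (mod 8), (2/431) = +1.
Reciprocity: 201 ≡ 1 and 431 ≡ 3 (mod 4), so (201/431) = +(431/201).
Reduce top mod 201: now compute (29/201).
Reciprocity: 29 ≡ 1 and 201 ≡ 1 (mod 4), so (29/201) = +(201/29).
Reduce top mod 29: now compute (27/29).
Reciprocity: 27 ≡ 3 and 29 ≡ 1 (mod 4), so (27/29) = +(29/27).
Reduce top mod 27: now compute (2/27).
Pull out 2: since 27 ≡ 3 (mod 8), (2/27) = -1.
Reached (1/27) = 1. Collecting the sign flips along the way, the symbol is -1.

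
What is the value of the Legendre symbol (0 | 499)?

0

Top reduces to 0: gcd > 1, so the symbol is 0.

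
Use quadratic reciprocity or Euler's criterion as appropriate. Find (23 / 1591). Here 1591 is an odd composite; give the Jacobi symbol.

-1

Reciprocity: 23 ≡ 3 and 1591 ≡ 3 (mod 4), so (23/1591) = −(1591/23).
Reduce top mod 23: now compute (4/23).
Pull out 2^2: since 23 ≡ 7 (mod 8), (2/23) = +1, so (2/23)^2 = +1.
Reached (1/23) = 1. Collecting the sign flips along the way, the symbol is -1.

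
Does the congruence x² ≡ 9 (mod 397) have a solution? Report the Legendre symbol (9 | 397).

Reciprocity: 9 ≡ 1 and 397 ≡ 1 (mod 4), so (9/397) = +(397/9).
Reduce top mod 9: now compute (1/9).
Reached (1/9) = 1. Collecting the sign flips along the way, the symbol is +1.

1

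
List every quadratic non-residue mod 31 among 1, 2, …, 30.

3,6,11,12,13,15,17,21,22,23,24,26,27,29,30

Square k = 1,…,15 (k and 31−k give the same square):
1²=1, 2²=4, 3²=9, 4²=16, 5²=25, 6²≡5, 7²≡18, 8²≡2, 9²≡19, 10²≡7, 11²≡28, 12²≡20, 13²≡14, 14²≡10, 15²≡8 (mod 31).
The residues are {1, 2, 4, 5, 7, 8, 9, 10, 14, 16, 18, 19, 20, 25, 28}; the non-residues are the remaining 15 nonzero classes.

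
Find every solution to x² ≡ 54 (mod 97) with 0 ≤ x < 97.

97 ≡ 1 (mod 4), so we find a root by search.
Trying successive values, 32² = 1024 ≡ 54 (mod 97). The other root is 97 − 32 = 65.

32, 65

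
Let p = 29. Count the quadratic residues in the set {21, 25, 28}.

(21/29) = -1 → non-residue.
(25/29) = +1 → QR.
(28/29) = +1 → QR.
Total quadratic residues among the 3: 2.

2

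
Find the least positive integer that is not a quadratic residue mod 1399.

(2/1399) = +1, so 2 is a residue.
(3/1399) = −1, so 3 is the smallest positive non-residue mod 1399.

3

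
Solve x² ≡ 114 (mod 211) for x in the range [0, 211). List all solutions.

Since 211 ≡ 3 (mod 4), a square root of 114 is 114^((211+1)/4) = 114^53 mod 211.
Repeated squaring: 114^2≡125, 114^4≡11, 114^8≡121, 114^16≡82, 114^32≡183 (mod 211).
114^53 = 114^(32+16+4+1) ≡ 122 (mod 211).
Check: 122² = 14884 ≡ 114 (mod 211). The two roots are 89 and 122.

89, 122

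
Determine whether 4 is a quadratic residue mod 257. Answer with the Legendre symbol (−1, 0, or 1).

1

Euler's criterion: (4/257) ≡ 4^128 (mod 257).
4^2 ≡ 16 (mod 257)
4^4 ≡ 256 (mod 257)
4^8 ≡ 1 (mod 257)
4^16 ≡ 1 (mod 257)
4^32 ≡ 1 (mod 257)
4^64 ≡ 1 (mod 257)
4^128 ≡ 1 (mod 257)
4^128 = 4^(128) ≡ 1 (mod 257).
Result is 1, so (4/257) = 1.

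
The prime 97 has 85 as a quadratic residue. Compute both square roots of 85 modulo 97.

45, 52

97 ≡ 1 (mod 4), so we find a root by search.
Trying successive values, 45² = 2025 ≡ 85 (mod 97). The other root is 97 − 45 = 52.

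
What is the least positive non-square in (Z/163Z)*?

2

(2/163) = −1, so 2 is the smallest positive non-residue mod 163.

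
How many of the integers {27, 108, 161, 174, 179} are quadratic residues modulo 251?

(27/251) = +1 → QR.
(108/251) = +1 → QR.
(161/251) = +1 → QR.
(174/251) = +1 → QR.
(179/251) = +1 → QR.
Total quadratic residues among the 5: 5.

5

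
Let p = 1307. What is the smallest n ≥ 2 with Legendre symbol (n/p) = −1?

(2/1307) = −1, so 2 is the smallest positive non-residue mod 1307.

2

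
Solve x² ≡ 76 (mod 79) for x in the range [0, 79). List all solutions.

32, 47

Since 79 ≡ 3 (mod 4), a square root of 76 is 76^((79+1)/4) = 76^20 mod 79.
Repeated squaring: 76^2≡9, 76^4≡2, 76^8≡4, 76^16≡16 (mod 79).
76^20 = 76^(16+4) ≡ 32 (mod 79).
Check: 32² = 1024 ≡ 76 (mod 79). The two roots are 32 and 47.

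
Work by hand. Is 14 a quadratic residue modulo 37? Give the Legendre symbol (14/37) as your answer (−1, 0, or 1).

-1

Pull out 2: since 37 ≡ 5 (mod 8), (2/37) = -1.
Reciprocity: 7 ≡ 3 and 37 ≡ 1 (mod 4), so (7/37) = +(37/7).
Reduce top mod 7: now compute (2/7).
Pull out 2: since 7 ≡ 7 (mod 8), (2/7) = +1.
Reached (1/7) = 1. Collecting the sign flips along the way, the symbol is -1.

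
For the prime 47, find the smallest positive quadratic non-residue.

(2/47) = +1, so 2 is a residue.
(3/47) = +1, so 3 is a residue.
(4/47) = +1, so 4 is a residue.
(5/47) = −1, so 5 is the smallest positive non-residue mod 47.

5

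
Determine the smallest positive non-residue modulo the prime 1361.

(2/1361) = +1, so 2 is a residue.
(3/1361) = −1, so 3 is the smallest positive non-residue mod 1361.

3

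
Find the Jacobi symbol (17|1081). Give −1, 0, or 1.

-1

Reciprocity: 17 ≡ 1 and 1081 ≡ 1 (mod 4), so (17/1081) = +(1081/17).
Reduce top mod 17: now compute (10/17).
Pull out 2: since 17 ≡ 1 (mod 8), (2/17) = +1.
Reciprocity: 5 ≡ 1 and 17 ≡ 1 (mod 4), so (5/17) = +(17/5).
Reduce top mod 5: now compute (2/5).
Pull out 2: since 5 ≡ 5 (mod 8), (2/5) = -1.
Reached (1/5) = 1. Collecting the sign flips along the way, the symbol is -1.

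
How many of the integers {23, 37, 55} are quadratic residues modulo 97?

0

(23/97) = -1 → non-residue.
(37/97) = -1 → non-residue.
(55/97) = -1 → non-residue.
Total quadratic residues among the 3: 0.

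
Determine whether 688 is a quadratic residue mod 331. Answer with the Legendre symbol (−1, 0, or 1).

1

Euler's criterion: (688/331) ≡ 26^165 (mod 331).
26^2 ≡ 14 (mod 331)
26^4 ≡ 196 (mod 331)
26^8 ≡ 20 (mod 331)
26^16 ≡ 69 (mod 331)
26^32 ≡ 127 (mod 331)
26^64 ≡ 241 (mod 331)
26^128 ≡ 156 (mod 331)
26^165 = 26^(128+32+4+1) ≡ 1 (mod 331).
Result is 1, so (688/331) = 1.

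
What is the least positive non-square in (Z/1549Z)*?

(2/1549) = −1, so 2 is the smallest positive non-residue mod 1549.

2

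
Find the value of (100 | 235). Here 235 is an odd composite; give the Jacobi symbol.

Pull out 2^2: since 235 ≡ 3 (mod 8), (2/235) = -1, so (2/235)^2 = +1.
Reciprocity: 25 ≡ 1 and 235 ≡ 3 (mod 4), so (25/235) = +(235/25).
Reduce top mod 25: now compute (10/25).
Pull out 2: since 25 ≡ 1 (mod 8), (2/25) = +1.
Reciprocity: 5 ≡ 1 and 25 ≡ 1 (mod 4), so (5/25) = +(25/5).
Reduce top mod 5: now compute (0/5).
Top reduces to 0: gcd > 1, so the symbol is 0.

0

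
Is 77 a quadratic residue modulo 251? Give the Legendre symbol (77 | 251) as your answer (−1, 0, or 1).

-1

Euler's criterion: (77/251) ≡ 77^125 (mod 251).
77^2 ≡ 156 (mod 251)
77^4 ≡ 240 (mod 251)
77^8 ≡ 121 (mod 251)
77^16 ≡ 83 (mod 251)
77^32 ≡ 112 (mod 251)
77^64 ≡ 245 (mod 251)
77^125 = 77^(64+32+16+8+4+1) ≡ 250 (mod 251).
Result is 250 ≡ −1, so (77/251) = −1.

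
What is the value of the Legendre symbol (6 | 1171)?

Pull out 2: since 1171 ≡ 3 (mod 8), (2/1171) = -1.
Reciprocity: 3 ≡ 3 and 1171 ≡ 3 (mod 4), so (3/1171) = −(1171/3).
Reduce top mod 3: now compute (1/3).
Reached (1/3) = 1. Collecting the sign flips along the way, the symbol is +1.

1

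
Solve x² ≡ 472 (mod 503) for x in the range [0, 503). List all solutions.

112, 391

Since 503 ≡ 3 (mod 4), a square root of 472 is 472^((503+1)/4) = 472^126 mod 503.
Repeated squaring: 472^2≡458, 472^4≡13, 472^8≡169, 472^16≡393, 472^32≡28, 472^64≡281 (mod 503).
472^126 = 472^(64+32+16+8+4+2) ≡ 112 (mod 503).
Check: 112² = 12544 ≡ 472 (mod 503). The two roots are 112 and 391.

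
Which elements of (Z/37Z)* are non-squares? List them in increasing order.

2,5,6,8,13,14,15,17,18,19,20,22,23,24,29,31,32,35

Square k = 1,…,18 (k and 37−k give the same square):
1²=1, 2²=4, 3²=9, 4²=16, 5²=25, 6²=36, 7²≡12, 8²≡27, 9²≡7, 10²≡26, 11²≡10, 12²≡33, 13²≡21, 14²≡11, 15²≡3, 16²≡34, 17²≡30, 18²≡28 (mod 37).
The residues are {1, 3, 4, 7, 9, 10, 11, 12, 16, 21, 25, 26, 27, 28, 30, 33, 34, 36}; the non-residues are the remaining 18 nonzero classes.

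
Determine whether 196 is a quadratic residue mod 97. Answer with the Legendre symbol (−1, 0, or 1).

First reduce: 196 ≡ 2 (mod 97).
Pull out 2: since 97 ≡ 1 (mod 8), (2/97) = +1.
Reached (1/97) = 1. Collecting the sign flips along the way, the symbol is +1.

1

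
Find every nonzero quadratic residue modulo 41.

Square k = 1,…,20 (k and 41−k give the same square):
1²=1, 2²=4, 3²=9, 4²=16, 5²=25, 6²=36, 7²≡8, 8²≡23, 9²≡40, 10²≡18, 11²≡39, 12²≡21, 13²≡5, 14²≡32, 15²≡20, 16²≡10, 17²≡2, 18²≡37, 19²≡33, 20²≡31 (mod 41).
So the quadratic residues mod 41 are {1, 2, 4, 5, 8, 9, 10, 16, 18, 20, 21, 23, 25, 31, 32, 33, 36, 37, 39, 40}.

1, 2, 4, 5, 8, 9, 10, 16, 18, 20, 21, 23, 25, 31, 32, 33, 36, 37, 39, 40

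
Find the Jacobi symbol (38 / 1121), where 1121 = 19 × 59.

0

Pull out 2: since 1121 ≡ 1 (mod 8), (2/1121) = +1.
Reciprocity: 19 ≡ 3 and 1121 ≡ 1 (mod 4), so (19/1121) = +(1121/19).
Reduce top mod 19: now compute (0/19).
Top reduces to 0: gcd > 1, so the symbol is 0.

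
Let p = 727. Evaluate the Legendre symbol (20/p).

-1

Pull out 2^2: since 727 ≡ 7 (mod 8), (2/727) = +1, so (2/727)^2 = +1.
Reciprocity: 5 ≡ 1 and 727 ≡ 3 (mod 4), so (5/727) = +(727/5).
Reduce top mod 5: now compute (2/5).
Pull out 2: since 5 ≡ 5 (mod 8), (2/5) = -1.
Reached (1/5) = 1. Collecting the sign flips along the way, the symbol is -1.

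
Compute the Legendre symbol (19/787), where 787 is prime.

Euler's criterion: (19/787) ≡ 19^393 (mod 787).
19^2 ≡ 361 (mod 787)
19^4 ≡ 466 (mod 787)
19^8 ≡ 731 (mod 787)
19^16 ≡ 775 (mod 787)
19^32 ≡ 144 (mod 787)
19^64 ≡ 274 (mod 787)
19^128 ≡ 311 (mod 787)
19^256 ≡ 707 (mod 787)
19^393 = 19^(256+128+8+1) ≡ 1 (mod 787).
Result is 1, so (19/787) = 1.

1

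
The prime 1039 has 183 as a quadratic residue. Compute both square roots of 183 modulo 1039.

285, 754

Since 1039 ≡ 3 (mod 4), a square root of 183 is 183^((1039+1)/4) = 183^260 mod 1039.
Repeated squaring: 183^2≡241, 183^4≡936, 183^8≡219, 183^16≡167, 183^32≡875, 183^64≡921, 183^128≡417, 183^256≡376 (mod 1039).
183^260 = 183^(256+4) ≡ 754 (mod 1039).
Check: 754² = 568516 ≡ 183 (mod 1039). The two roots are 285 and 754.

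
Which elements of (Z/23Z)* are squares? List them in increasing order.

Square k = 1,…,11 (k and 23−k give the same square):
1²=1, 2²=4, 3²=9, 4²=16, 5²≡2, 6²≡13, 7²≡3, 8²≡18, 9²≡12, 10²≡8, 11²≡6 (mod 23).
So the quadratic residues mod 23 are {1, 2, 3, 4, 6, 8, 9, 12, 13, 16, 18}.

1,2,3,4,6,8,9,12,13,16,18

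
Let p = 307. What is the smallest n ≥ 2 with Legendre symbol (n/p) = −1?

(2/307) = −1, so 2 is the smallest positive non-residue mod 307.

2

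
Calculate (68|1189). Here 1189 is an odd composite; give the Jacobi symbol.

1

Pull out 2^2: since 1189 ≡ 5 (mod 8), (2/1189) = -1, so (2/1189)^2 = +1.
Reciprocity: 17 ≡ 1 and 1189 ≡ 1 (mod 4), so (17/1189) = +(1189/17).
Reduce top mod 17: now compute (16/17).
Pull out 2^4: since 17 ≡ 1 (mod 8), (2/17) = +1, so (2/17)^4 = +1.
Reached (1/17) = 1. Collecting the sign flips along the way, the symbol is +1.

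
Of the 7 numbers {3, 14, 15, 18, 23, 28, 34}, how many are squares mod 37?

3

(3/37) = +1 → QR.
(14/37) = -1 → non-residue.
(15/37) = -1 → non-residue.
(18/37) = -1 → non-residue.
(23/37) = -1 → non-residue.
(28/37) = +1 → QR.
(34/37) = +1 → QR.
Total quadratic residues among the 7: 3.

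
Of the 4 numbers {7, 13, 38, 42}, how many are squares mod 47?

2

(7/47) = +1 → QR.
(13/47) = -1 → non-residue.
(38/47) = -1 → non-residue.
(42/47) = +1 → QR.
Total quadratic residues among the 4: 2.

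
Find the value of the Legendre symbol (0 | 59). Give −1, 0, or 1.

Top reduces to 0: gcd > 1, so the symbol is 0.

0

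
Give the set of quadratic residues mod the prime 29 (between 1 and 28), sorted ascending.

Square k = 1,…,14 (k and 29−k give the same square):
1²=1, 2²=4, 3²=9, 4²=16, 5²=25, 6²≡7, 7²≡20, 8²≡6, 9²≡23, 10²≡13, 11²≡5, 12²≡28, 13²≡24, 14²≡22 (mod 29).
So the quadratic residues mod 29 are {1, 4, 5, 6, 7, 9, 13, 16, 20, 22, 23, 24, 25, 28}.

1 4 5 6 7 9 13 16 20 22 23 24 25 28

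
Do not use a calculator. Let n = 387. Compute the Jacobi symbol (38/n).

Pull out 2: since 387 ≡ 3 (mod 8), (2/387) = -1.
Reciprocity: 19 ≡ 3 and 387 ≡ 3 (mod 4), so (19/387) = −(387/19).
Reduce top mod 19: now compute (7/19).
Reciprocity: 7 ≡ 3 and 19 ≡ 3 (mod 4), so (7/19) = −(19/7).
Reduce top mod 7: now compute (5/7).
Reciprocity: 5 ≡ 1 and 7 ≡ 3 (mod 4), so (5/7) = +(7/5).
Reduce top mod 5: now compute (2/5).
Pull out 2: since 5 ≡ 5 (mod 8), (2/5) = -1.
Reached (1/5) = 1. Collecting the sign flips along the way, the symbol is +1.

1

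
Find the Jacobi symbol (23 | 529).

0

Reciprocity: 23 ≡ 3 and 529 ≡ 1 (mod 4), so (23/529) = +(529/23).
Reduce top mod 23: now compute (0/23).
Top reduces to 0: gcd > 1, so the symbol is 0.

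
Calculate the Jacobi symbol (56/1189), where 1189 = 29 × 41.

1

Pull out 2^3: since 1189 ≡ 5 (mod 8), (2/1189) = -1, so (2/1189)^3 = -1.
Reciprocity: 7 ≡ 3 and 1189 ≡ 1 (mod 4), so (7/1189) = +(1189/7).
Reduce top mod 7: now compute (6/7).
Pull out 2: since 7 ≡ 7 (mod 8), (2/7) = +1.
Reciprocity: 3 ≡ 3 and 7 ≡ 3 (mod 4), so (3/7) = −(7/3).
Reduce top mod 3: now compute (1/3).
Reached (1/3) = 1. Collecting the sign flips along the way, the symbol is +1.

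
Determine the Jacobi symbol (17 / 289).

0

Reciprocity: 17 ≡ 1 and 289 ≡ 1 (mod 4), so (17/289) = +(289/17).
Reduce top mod 17: now compute (0/17).
Top reduces to 0: gcd > 1, so the symbol is 0.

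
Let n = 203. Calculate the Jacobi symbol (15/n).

Reciprocity: 15 ≡ 3 and 203 ≡ 3 (mod 4), so (15/203) = −(203/15).
Reduce top mod 15: now compute (8/15).
Pull out 2^3: since 15 ≡ 7 (mod 8), (2/15) = +1, so (2/15)^3 = +1.
Reached (1/15) = 1. Collecting the sign flips along the way, the symbol is -1.

-1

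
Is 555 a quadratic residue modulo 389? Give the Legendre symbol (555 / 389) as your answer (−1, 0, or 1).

Euler's criterion: (555/389) ≡ 166^194 (mod 389).
166^2 ≡ 326 (mod 389)
166^4 ≡ 79 (mod 389)
166^8 ≡ 17 (mod 389)
166^16 ≡ 289 (mod 389)
166^32 ≡ 275 (mod 389)
166^64 ≡ 159 (mod 389)
166^128 ≡ 385 (mod 389)
166^194 = 166^(128+64+2) ≡ 1 (mod 389).
Result is 1, so (555/389) = 1.

1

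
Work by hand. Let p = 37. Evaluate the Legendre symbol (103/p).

-1

First reduce: 103 ≡ 29 (mod 37).
Reciprocity: 29 ≡ 1 and 37 ≡ 1 (mod 4), so (29/37) = +(37/29).
Reduce top mod 29: now compute (8/29).
Pull out 2^3: since 29 ≡ 5 (mod 8), (2/29) = -1, so (2/29)^3 = -1.
Reached (1/29) = 1. Collecting the sign flips along the way, the symbol is -1.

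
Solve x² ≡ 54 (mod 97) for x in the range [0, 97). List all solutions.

97 ≡ 1 (mod 4), so we find a root by search.
Trying successive values, 32² = 1024 ≡ 54 (mod 97). The other root is 97 − 32 = 65.

32, 65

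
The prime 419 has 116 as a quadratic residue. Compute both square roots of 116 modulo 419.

148, 271

Since 419 ≡ 3 (mod 4), a square root of 116 is 116^((419+1)/4) = 116^105 mod 419.
Repeated squaring: 116^2≡48, 116^4≡209, 116^8≡105, 116^16≡131, 116^32≡401, 116^64≡324 (mod 419).
116^105 = 116^(64+32+8+1) ≡ 148 (mod 419).
Check: 148² = 21904 ≡ 116 (mod 419). The two roots are 148 and 271.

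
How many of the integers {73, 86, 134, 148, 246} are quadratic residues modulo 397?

3

(73/397) = +1 → QR.
(86/397) = -1 → non-residue.
(134/397) = -1 → non-residue.
(148/397) = +1 → QR.
(246/397) = +1 → QR.
Total quadratic residues among the 5: 3.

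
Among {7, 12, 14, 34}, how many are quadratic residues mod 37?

3

(7/37) = +1 → QR.
(12/37) = +1 → QR.
(14/37) = -1 → non-residue.
(34/37) = +1 → QR.
Total quadratic residues among the 4: 3.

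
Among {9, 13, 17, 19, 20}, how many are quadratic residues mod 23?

2

(9/23) = +1 → QR.
(13/23) = +1 → QR.
(17/23) = -1 → non-residue.
(19/23) = -1 → non-residue.
(20/23) = -1 → non-residue.
Total quadratic residues among the 5: 2.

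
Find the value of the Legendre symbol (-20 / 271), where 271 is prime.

-1

Euler's criterion: (-20/271) ≡ 251^135 (mod 271).
251^2 ≡ 129 (mod 271)
251^4 ≡ 110 (mod 271)
251^8 ≡ 176 (mod 271)
251^16 ≡ 82 (mod 271)
251^32 ≡ 220 (mod 271)
251^64 ≡ 162 (mod 271)
251^128 ≡ 228 (mod 271)
251^135 = 251^(128+4+2+1) ≡ 270 (mod 271).
Result is 270 ≡ −1, so (-20/271) = −1.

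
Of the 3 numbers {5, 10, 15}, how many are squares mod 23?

0

(5/23) = -1 → non-residue.
(10/23) = -1 → non-residue.
(15/23) = -1 → non-residue.
Total quadratic residues among the 3: 0.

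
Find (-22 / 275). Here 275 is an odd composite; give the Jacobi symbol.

0

First reduce: -22 ≡ 253 (mod 275).
Reciprocity: 253 ≡ 1 and 275 ≡ 3 (mod 4), so (253/275) = +(275/253).
Reduce top mod 253: now compute (22/253).
Pull out 2: since 253 ≡ 5 (mod 8), (2/253) = -1.
Reciprocity: 11 ≡ 3 and 253 ≡ 1 (mod 4), so (11/253) = +(253/11).
Reduce top mod 11: now compute (0/11).
Top reduces to 0: gcd > 1, so the symbol is 0.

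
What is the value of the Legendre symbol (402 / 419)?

Euler's criterion: (402/419) ≡ 402^209 (mod 419).
402^2 ≡ 289 (mod 419)
402^4 ≡ 140 (mod 419)
402^8 ≡ 326 (mod 419)
402^16 ≡ 269 (mod 419)
402^32 ≡ 293 (mod 419)
402^64 ≡ 373 (mod 419)
402^128 ≡ 21 (mod 419)
402^209 = 402^(128+64+16+1) ≡ 1 (mod 419).
Result is 1, so (402/419) = 1.

1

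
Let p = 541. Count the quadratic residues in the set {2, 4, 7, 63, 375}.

(2/541) = -1 → non-residue.
(4/541) = +1 → QR.
(7/541) = +1 → QR.
(63/541) = +1 → QR.
(375/541) = +1 → QR.
Total quadratic residues among the 5: 4.

4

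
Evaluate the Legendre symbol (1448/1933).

Pull out 2^3: since 1933 ≡ 5 (mod 8), (2/1933) = -1, so (2/1933)^3 = -1.
Reciprocity: 181 ≡ 1 and 1933 ≡ 1 (mod 4), so (181/1933) = +(1933/181).
Reduce top mod 181: now compute (123/181).
Reciprocity: 123 ≡ 3 and 181 ≡ 1 (mod 4), so (123/181) = +(181/123).
Reduce top mod 123: now compute (58/123).
Pull out 2: since 123 ≡ 3 (mod 8), (2/123) = -1.
Reciprocity: 29 ≡ 1 and 123 ≡ 3 (mod 4), so (29/123) = +(123/29).
Reduce top mod 29: now compute (7/29).
Reciprocity: 7 ≡ 3 and 29 ≡ 1 (mod 4), so (7/29) = +(29/7).
Reduce top mod 7: now compute (1/7).
Reached (1/7) = 1. Collecting the sign flips along the way, the symbol is +1.

1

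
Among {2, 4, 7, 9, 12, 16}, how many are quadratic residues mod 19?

4

(2/19) = -1 → non-residue.
(4/19) = +1 → QR.
(7/19) = +1 → QR.
(9/19) = +1 → QR.
(12/19) = -1 → non-residue.
(16/19) = +1 → QR.
Total quadratic residues among the 6: 4.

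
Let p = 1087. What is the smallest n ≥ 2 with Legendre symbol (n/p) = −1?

3

(2/1087) = +1, so 2 is a residue.
(3/1087) = −1, so 3 is the smallest positive non-residue mod 1087.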